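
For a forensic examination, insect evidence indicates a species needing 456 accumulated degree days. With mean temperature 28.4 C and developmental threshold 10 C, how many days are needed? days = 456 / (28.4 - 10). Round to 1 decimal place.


Insect development time:
Effective temperature = avg_temp - T_base = 28.4 - 10 = 18.4 C
Days = ADD / effective_temp = 456 / 18.4 = 24.8 days

24.8


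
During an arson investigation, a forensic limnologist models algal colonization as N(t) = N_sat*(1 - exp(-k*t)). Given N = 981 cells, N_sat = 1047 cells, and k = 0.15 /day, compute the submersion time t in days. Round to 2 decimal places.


PMSI from diatom colonization curve:
N / N_sat = 981 / 1047 = 0.936963
1 - N/N_sat = 0.063037
ln(1 - N/N_sat) = -2.764033
t = -ln(1 - N/N_sat) / k = -(-2.764033) / 0.15 = 18.43 days

18.43


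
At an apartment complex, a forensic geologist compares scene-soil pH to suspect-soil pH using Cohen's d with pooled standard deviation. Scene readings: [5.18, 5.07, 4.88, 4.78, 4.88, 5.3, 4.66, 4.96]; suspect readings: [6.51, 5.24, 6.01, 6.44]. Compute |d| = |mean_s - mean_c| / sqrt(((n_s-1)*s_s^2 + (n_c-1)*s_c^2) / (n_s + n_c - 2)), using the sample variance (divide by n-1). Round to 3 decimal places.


Pooled-variance Cohen's d for soil pH comparison:
Scene mean = 39.71 / 8 = 4.96375
Suspect mean = 24.2 / 4 = 6.05
Scene sample variance s_s^2 = 0.044455
Suspect sample variance s_c^2 = 0.340467
Pooled variance = ((n_s-1)*s_s^2 + (n_c-1)*s_c^2) / (n_s + n_c - 2) = 0.133259
Pooled SD = sqrt(0.133259) = 0.365047
Mean difference = -1.08625
|d| = |-1.08625| / 0.365047 = 2.976

2.976


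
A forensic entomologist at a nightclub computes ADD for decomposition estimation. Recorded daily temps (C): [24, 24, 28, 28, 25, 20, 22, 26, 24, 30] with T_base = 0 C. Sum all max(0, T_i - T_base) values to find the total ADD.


Computing ADD day by day:
Day 1: max(0, 24 - 0) = 24
Day 2: max(0, 24 - 0) = 24
Day 3: max(0, 28 - 0) = 28
Day 4: max(0, 28 - 0) = 28
Day 5: max(0, 25 - 0) = 25
Day 6: max(0, 20 - 0) = 20
Day 7: max(0, 22 - 0) = 22
Day 8: max(0, 26 - 0) = 26
Day 9: max(0, 24 - 0) = 24
Day 10: max(0, 30 - 0) = 30
Total ADD = 251

251


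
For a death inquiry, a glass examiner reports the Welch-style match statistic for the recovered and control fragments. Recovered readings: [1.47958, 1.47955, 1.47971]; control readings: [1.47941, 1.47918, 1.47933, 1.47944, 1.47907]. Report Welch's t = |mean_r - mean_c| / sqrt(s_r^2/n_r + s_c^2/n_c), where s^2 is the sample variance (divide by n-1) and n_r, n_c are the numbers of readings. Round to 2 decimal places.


Welch's t-criterion for glass RI comparison:
Recovered mean = sum / n_r = 4.43884 / 3 = 1.4796133
Control mean = sum / n_c = 7.39643 / 5 = 1.479286
Recovered sample variance s_r^2 = 7.23333e-09
Control sample variance s_c^2 = 2.473e-08
Welch SE (unpooled) = sqrt(s_r^2/n_r + s_c^2/n_c) = sqrt(2.41111e-09 + 4.946e-09) = sqrt(7.35711e-09) = 8.57736e-05
|mean_r - mean_c| = 0.000327333
t = 0.000327333 / 8.57736e-05 = 3.82

3.82


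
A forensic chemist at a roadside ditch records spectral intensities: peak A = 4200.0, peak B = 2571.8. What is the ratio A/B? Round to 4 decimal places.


Spectral peak ratio:
Peak A = 4200.0 counts
Peak B = 2571.8 counts
Ratio = 4200.0 / 2571.8 = 1.6331

1.6331


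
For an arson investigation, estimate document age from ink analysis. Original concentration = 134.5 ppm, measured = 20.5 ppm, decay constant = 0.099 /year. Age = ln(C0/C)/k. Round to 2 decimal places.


Document age estimation:
C0/C = 134.5 / 20.5 = 6.560976
ln(C0/C) = 1.881139
t = 1.881139 / 0.099 = 19.00 years

19.00


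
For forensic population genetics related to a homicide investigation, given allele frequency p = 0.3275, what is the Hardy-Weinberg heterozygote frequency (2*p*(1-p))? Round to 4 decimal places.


Hardy-Weinberg heterozygote frequency:
q = 1 - p = 1 - 0.3275 = 0.6725
2pq = 2 * 0.3275 * 0.6725 = 0.4405

0.4405


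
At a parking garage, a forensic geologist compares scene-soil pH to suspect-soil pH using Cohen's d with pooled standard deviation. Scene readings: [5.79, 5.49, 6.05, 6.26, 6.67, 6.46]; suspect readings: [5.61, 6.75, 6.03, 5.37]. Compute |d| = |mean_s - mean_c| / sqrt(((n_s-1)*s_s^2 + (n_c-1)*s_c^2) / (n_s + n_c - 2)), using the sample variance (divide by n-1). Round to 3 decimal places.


Pooled-variance Cohen's d for soil pH comparison:
Scene mean = 36.72 / 6 = 6.12
Suspect mean = 23.76 / 4 = 5.94
Scene sample variance s_s^2 = 0.18968
Suspect sample variance s_c^2 = 0.366
Pooled variance = ((n_s-1)*s_s^2 + (n_c-1)*s_c^2) / (n_s + n_c - 2) = 0.2558
Pooled SD = sqrt(0.2558) = 0.505767
Mean difference = 0.18
|d| = |0.18| / 0.505767 = 0.356

0.356


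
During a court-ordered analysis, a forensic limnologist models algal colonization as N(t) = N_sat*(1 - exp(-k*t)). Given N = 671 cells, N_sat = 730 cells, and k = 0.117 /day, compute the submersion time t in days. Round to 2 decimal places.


PMSI from diatom colonization curve:
N / N_sat = 671 / 730 = 0.919178
1 - N/N_sat = 0.080822
ln(1 - N/N_sat) = -2.515506
t = -ln(1 - N/N_sat) / k = -(-2.515506) / 0.117 = 21.50 days

21.50


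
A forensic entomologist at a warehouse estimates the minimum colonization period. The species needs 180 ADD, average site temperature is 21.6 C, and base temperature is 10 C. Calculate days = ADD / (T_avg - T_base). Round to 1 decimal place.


Insect development time:
Effective temperature = avg_temp - T_base = 21.6 - 10 = 11.6 C
Days = ADD / effective_temp = 180 / 11.6 = 15.5 days

15.5


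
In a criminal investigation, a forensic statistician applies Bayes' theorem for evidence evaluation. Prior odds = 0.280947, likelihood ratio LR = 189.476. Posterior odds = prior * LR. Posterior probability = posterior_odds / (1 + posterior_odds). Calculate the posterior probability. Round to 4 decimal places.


Bayesian evidence evaluation:
Posterior odds = prior_odds * LR = 0.280947 * 189.476 = 53.23271
Posterior probability = posterior_odds / (1 + posterior_odds)
= 53.23271 / (1 + 53.23271)
= 53.23271 / 54.23271
= 0.9816

0.9816


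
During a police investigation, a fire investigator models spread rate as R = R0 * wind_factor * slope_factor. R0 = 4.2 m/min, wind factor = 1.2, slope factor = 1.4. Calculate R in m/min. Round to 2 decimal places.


Fire spread rate calculation:
R = R0 * wind_factor * slope_factor
= 4.2 * 1.2 * 1.4
= 5.04 * 1.4
= 7.06 m/min

7.06


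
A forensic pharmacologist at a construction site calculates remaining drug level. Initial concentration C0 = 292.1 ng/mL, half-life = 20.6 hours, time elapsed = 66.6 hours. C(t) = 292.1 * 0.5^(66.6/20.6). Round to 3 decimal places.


Drug concentration decay:
Number of half-lives = t / t_half = 66.6 / 20.6 = 3.23301
Decay factor = 0.5^3.23301 = 0.10635723
C(t) = 292.1 * 0.10635723 = 31.067 ng/mL

31.067


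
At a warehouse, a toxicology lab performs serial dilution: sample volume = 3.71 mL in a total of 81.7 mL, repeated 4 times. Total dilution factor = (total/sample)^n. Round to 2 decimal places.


Dilution factor calculation:
Single dilution = V_total / V_sample = 81.7 / 3.71 ≈ 22.021563
Number of dilutions = 4
Total DF = (81.7 / 3.71)^4 (full precision, rounded at the end) = 235175.78

235175.78


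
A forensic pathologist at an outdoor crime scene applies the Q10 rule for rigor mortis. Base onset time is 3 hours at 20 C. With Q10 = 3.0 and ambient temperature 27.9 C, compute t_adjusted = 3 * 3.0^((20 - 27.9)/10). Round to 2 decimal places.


Rigor mortis time adjustment:
Exponent = (T_ref - T_actual) / 10 = (20 - 27.9) / 10 = -0.79
Q10 factor = 3.0^-0.79 = 0.41983
t_adjusted = 3 * 0.41983 = 1.26 hours

1.26


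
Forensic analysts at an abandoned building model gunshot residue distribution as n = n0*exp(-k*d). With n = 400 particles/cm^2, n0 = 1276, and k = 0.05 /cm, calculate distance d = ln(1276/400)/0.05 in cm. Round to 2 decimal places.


GSR distance calculation:
n0/n = 1276 / 400 = 3.19
ln(n0/n) = 1.160021
d = 1.160021 / 0.05 = 23.20 cm

23.20


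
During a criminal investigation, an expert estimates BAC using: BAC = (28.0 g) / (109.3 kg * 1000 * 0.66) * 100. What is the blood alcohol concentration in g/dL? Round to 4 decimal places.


Applying the Widmark formula:
BAC = (dose_g / (body_wt * 1000 * r)) * 100
Denominator = 109.3 * 1000 * 0.66 = 72138
BAC = (28.0 / 72138) * 100
BAC = 0.0388 g/dL

0.0388


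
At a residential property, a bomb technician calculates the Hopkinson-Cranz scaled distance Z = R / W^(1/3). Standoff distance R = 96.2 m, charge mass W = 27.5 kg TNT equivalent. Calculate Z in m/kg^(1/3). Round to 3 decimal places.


Scaled distance calculation:
W^(1/3) = 27.5^(1/3) = 3.018405
Z = R / W^(1/3) = 96.2 / 3.018405
Z = 31.871 m/kg^(1/3)

31.871


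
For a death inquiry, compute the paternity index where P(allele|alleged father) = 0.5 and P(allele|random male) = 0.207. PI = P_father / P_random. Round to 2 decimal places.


Paternity Index calculation:
PI = P(allele|father) / P(allele|random)
PI = 0.5 / 0.207
PI = 2.42

2.42


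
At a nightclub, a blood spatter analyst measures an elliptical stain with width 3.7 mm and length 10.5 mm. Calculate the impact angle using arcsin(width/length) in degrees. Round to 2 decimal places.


Blood spatter impact angle calculation:
width / length = 3.7 / 10.5 = 0.352381
angle = arcsin(0.352381)
angle = 20.63 degrees

20.63


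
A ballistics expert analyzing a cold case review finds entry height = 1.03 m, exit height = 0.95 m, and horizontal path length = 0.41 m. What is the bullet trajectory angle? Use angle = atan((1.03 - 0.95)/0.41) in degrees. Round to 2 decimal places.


Bullet trajectory angle:
Height difference = 1.03 - 0.95 = 0.08 m
angle = atan(0.08 / 0.41)
angle = atan(0.195122)
angle = 11.04 degrees

11.04


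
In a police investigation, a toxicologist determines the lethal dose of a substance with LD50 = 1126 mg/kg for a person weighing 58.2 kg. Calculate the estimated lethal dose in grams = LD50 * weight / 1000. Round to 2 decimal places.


Lethal dose calculation:
Lethal dose = LD50 * body_weight / 1000
= 1126 * 58.2 / 1000
= 65533.2 / 1000
= 65.53 g

65.53


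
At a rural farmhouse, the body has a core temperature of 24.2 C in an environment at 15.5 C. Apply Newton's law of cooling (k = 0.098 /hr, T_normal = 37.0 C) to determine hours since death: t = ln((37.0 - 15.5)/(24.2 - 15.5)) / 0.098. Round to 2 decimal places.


Using Newton's law of cooling:
t = ln((T_normal - T_ambient) / (T_body - T_ambient)) / k
T_normal - T_ambient = 21.5
T_body - T_ambient = 8.7
Ratio = 2.471264
ln(ratio) = 0.90473
t = 0.90473 / 0.098 = 9.23 hours

9.23


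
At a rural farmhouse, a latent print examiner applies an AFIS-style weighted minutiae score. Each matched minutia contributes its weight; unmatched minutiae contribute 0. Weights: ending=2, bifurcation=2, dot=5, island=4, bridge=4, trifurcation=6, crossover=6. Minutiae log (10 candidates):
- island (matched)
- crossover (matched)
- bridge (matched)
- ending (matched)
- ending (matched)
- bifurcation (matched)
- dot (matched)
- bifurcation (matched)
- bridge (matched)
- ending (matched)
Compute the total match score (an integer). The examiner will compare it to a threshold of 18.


Weighted minutiae match score:
  island: matched, +4 (running total 4)
  crossover: matched, +6 (running total 10)
  bridge: matched, +4 (running total 14)
  ending: matched, +2 (running total 16)
  ending: matched, +2 (running total 18)
  bifurcation: matched, +2 (running total 20)
  dot: matched, +5 (running total 25)
  bifurcation: matched, +2 (running total 27)
  bridge: matched, +4 (running total 31)
  ending: matched, +2 (running total 33)
Total score = 33
Threshold = 18; verdict = identification

33


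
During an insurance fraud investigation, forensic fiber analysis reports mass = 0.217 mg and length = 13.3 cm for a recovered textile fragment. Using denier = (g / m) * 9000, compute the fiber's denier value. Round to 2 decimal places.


Denier calculation:
Mass in grams = 0.217 mg / 1000 = 0.000217 g
Length in meters = 13.3 cm / 100 = 0.133 m
Linear density = mass / length = 0.000217 / 0.133 = 0.00163158 g/m
Denier = (g/m) * 9000 = 0.00163158 * 9000 = 14.68

14.68


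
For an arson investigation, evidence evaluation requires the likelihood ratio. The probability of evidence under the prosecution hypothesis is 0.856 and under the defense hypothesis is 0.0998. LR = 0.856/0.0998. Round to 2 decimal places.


Likelihood ratio calculation:
LR = P(E|Hp) / P(E|Hd)
LR = 0.856 / 0.0998
LR = 8.58

8.58


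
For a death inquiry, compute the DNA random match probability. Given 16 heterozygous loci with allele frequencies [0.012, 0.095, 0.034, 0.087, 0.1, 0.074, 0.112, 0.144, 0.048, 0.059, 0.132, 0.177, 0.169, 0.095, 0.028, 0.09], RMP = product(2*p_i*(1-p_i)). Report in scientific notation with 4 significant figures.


Computing RMP for 16 loci:
Locus 1: 2 * 0.012 * 0.988 = 0.023712
Locus 2: 2 * 0.095 * 0.905 = 0.17195
Locus 3: 2 * 0.034 * 0.966 = 0.065688
Locus 4: 2 * 0.087 * 0.913 = 0.158862
Locus 5: 2 * 0.1 * 0.9 = 0.18
Locus 6: 2 * 0.074 * 0.926 = 0.137048
Locus 7: 2 * 0.112 * 0.888 = 0.198912
Locus 8: 2 * 0.144 * 0.856 = 0.246528
Locus 9: 2 * 0.048 * 0.952 = 0.091392
Locus 10: 2 * 0.059 * 0.941 = 0.111038
Locus 11: 2 * 0.132 * 0.868 = 0.229152
Locus 12: 2 * 0.177 * 0.823 = 0.291342
Locus 13: 2 * 0.169 * 0.831 = 0.280878
Locus 14: 2 * 0.095 * 0.905 = 0.17195
Locus 15: 2 * 0.028 * 0.972 = 0.054432
Locus 16: 2 * 0.09 * 0.91 = 0.1638
RMP = 1.502e-14

1.502e-14


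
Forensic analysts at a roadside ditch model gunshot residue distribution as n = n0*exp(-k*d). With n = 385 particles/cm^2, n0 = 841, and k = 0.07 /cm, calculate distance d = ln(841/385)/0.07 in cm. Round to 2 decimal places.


GSR distance calculation:
n0/n = 841 / 385 = 2.184416
ln(n0/n) = 0.781349
d = 0.781349 / 0.07 = 11.16 cm

11.16


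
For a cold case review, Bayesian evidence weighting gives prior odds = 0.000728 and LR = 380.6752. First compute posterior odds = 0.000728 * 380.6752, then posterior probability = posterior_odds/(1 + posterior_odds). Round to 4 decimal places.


Bayesian evidence evaluation:
Posterior odds = prior_odds * LR = 0.000728 * 380.6752 = 0.2771315
Posterior probability = posterior_odds / (1 + posterior_odds)
= 0.2771315 / (1 + 0.2771315)
= 0.2771315 / 1.2771315
= 0.2170

0.2170


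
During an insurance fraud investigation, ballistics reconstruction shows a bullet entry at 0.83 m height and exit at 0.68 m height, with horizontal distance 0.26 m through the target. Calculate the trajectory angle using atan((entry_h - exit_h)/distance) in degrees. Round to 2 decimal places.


Bullet trajectory angle:
Height difference = 0.83 - 0.68 = 0.15 m
angle = atan(0.15 / 0.26)
angle = atan(0.576923)
angle = 29.98 degrees

29.98


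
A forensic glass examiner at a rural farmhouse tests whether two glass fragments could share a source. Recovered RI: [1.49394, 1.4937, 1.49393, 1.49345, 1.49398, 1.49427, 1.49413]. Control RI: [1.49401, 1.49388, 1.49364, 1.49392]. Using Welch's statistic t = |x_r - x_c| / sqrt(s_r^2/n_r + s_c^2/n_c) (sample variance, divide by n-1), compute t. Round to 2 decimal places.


Welch's t-criterion for glass RI comparison:
Recovered mean = sum / n_r = 10.4574 / 7 = 1.4939143
Control mean = sum / n_c = 5.97545 / 4 = 1.4938625
Recovered sample variance s_r^2 = 7.32952e-08
Control sample variance s_c^2 = 2.49583e-08
Welch SE (unpooled) = sqrt(s_r^2/n_r + s_c^2/n_c) = sqrt(1.04707e-08 + 6.23958e-09) = sqrt(1.67103e-08) = 0.000129268
|mean_r - mean_c| = 5.17857e-05
t = 5.17857e-05 / 0.000129268 = 0.40

0.40


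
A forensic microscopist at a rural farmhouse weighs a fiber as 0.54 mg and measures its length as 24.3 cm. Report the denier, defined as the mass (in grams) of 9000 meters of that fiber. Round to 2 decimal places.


Denier calculation:
Mass in grams = 0.54 mg / 1000 = 0.00054 g
Length in meters = 24.3 cm / 100 = 0.243 m
Linear density = mass / length = 0.00054 / 0.243 = 0.00222222 g/m
Denier = (g/m) * 9000 = 0.00222222 * 9000 = 20.00

20.00


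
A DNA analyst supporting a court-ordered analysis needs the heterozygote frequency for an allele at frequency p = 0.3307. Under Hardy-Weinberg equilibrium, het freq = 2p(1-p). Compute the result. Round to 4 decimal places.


Hardy-Weinberg heterozygote frequency:
q = 1 - p = 1 - 0.3307 = 0.6693
2pq = 2 * 0.3307 * 0.6693 = 0.4427

0.4427


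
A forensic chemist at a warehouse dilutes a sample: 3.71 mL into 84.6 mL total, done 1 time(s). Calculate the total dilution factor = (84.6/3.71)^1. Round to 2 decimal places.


Dilution factor calculation:
Single dilution = V_total / V_sample = 84.6 / 3.71 ≈ 22.803235
Number of dilutions = 1
Total DF = (84.6 / 3.71)^1 (full precision, rounded at the end) = 22.80

22.80


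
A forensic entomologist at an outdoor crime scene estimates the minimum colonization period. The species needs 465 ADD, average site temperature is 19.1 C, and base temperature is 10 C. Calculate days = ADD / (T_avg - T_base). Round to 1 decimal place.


Insect development time:
Effective temperature = avg_temp - T_base = 19.1 - 10 = 9.1 C
Days = ADD / effective_temp = 465 / 9.1 = 51.1 days

51.1


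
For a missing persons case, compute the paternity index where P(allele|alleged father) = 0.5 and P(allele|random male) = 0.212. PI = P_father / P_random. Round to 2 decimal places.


Paternity Index calculation:
PI = P(allele|father) / P(allele|random)
PI = 0.5 / 0.212
PI = 2.36

2.36


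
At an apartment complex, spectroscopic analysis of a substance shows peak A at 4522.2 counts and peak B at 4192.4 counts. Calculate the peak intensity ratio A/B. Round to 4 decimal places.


Spectral peak ratio:
Peak A = 4522.2 counts
Peak B = 4192.4 counts
Ratio = 4522.2 / 4192.4 = 1.0787

1.0787


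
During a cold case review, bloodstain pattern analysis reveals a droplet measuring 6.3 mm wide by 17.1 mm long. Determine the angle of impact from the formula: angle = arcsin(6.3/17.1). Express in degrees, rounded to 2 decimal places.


Blood spatter impact angle calculation:
width / length = 6.3 / 17.1 = 0.368421
angle = arcsin(0.368421)
angle = 21.62 degrees

21.62


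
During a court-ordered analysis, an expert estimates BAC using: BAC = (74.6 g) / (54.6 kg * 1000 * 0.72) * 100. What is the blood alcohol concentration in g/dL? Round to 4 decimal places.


Applying the Widmark formula:
BAC = (dose_g / (body_wt * 1000 * r)) * 100
Denominator = 54.6 * 1000 * 0.72 = 39312
BAC = (74.6 / 39312) * 100
BAC = 0.1898 g/dL

0.1898


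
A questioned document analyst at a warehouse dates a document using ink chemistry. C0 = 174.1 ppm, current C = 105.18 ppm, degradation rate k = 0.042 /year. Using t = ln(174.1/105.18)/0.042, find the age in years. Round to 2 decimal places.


Document age estimation:
C0/C = 174.1 / 105.18 = 1.655258
ln(C0/C) = 0.503957
t = 0.503957 / 0.042 = 12.00 years

12.00


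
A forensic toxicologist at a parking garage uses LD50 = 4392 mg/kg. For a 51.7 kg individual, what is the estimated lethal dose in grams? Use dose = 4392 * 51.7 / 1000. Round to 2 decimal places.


Lethal dose calculation:
Lethal dose = LD50 * body_weight / 1000
= 4392 * 51.7 / 1000
= 227066.4 / 1000
= 227.07 g

227.07


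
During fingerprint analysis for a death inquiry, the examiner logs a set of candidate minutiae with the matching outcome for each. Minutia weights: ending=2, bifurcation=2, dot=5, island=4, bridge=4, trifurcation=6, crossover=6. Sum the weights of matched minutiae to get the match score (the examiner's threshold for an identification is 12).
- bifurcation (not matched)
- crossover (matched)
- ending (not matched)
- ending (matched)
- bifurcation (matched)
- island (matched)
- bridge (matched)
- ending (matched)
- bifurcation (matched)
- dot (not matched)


Weighted minutiae match score:
  bifurcation: not matched, +0
  crossover: matched, +6 (running total 6)
  ending: not matched, +0
  ending: matched, +2 (running total 8)
  bifurcation: matched, +2 (running total 10)
  island: matched, +4 (running total 14)
  bridge: matched, +4 (running total 18)
  ending: matched, +2 (running total 20)
  bifurcation: matched, +2 (running total 22)
  dot: not matched, +0
Total score = 22
Threshold = 12; verdict = identification

22


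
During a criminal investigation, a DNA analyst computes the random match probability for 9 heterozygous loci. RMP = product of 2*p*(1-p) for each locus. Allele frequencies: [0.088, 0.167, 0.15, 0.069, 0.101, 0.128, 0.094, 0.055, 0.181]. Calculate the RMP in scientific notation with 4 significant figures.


Computing RMP for 9 loci:
Locus 1: 2 * 0.088 * 0.912 = 0.160512
Locus 2: 2 * 0.167 * 0.833 = 0.278222
Locus 3: 2 * 0.15 * 0.85 = 0.255
Locus 4: 2 * 0.069 * 0.931 = 0.128478
Locus 5: 2 * 0.101 * 0.899 = 0.181598
Locus 6: 2 * 0.128 * 0.872 = 0.223232
Locus 7: 2 * 0.094 * 0.906 = 0.170328
Locus 8: 2 * 0.055 * 0.945 = 0.10395
Locus 9: 2 * 0.181 * 0.819 = 0.296478
RMP = 3.113e-07

3.113e-07


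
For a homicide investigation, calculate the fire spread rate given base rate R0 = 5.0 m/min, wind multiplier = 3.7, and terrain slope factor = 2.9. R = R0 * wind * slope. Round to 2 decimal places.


Fire spread rate calculation:
R = R0 * wind_factor * slope_factor
= 5.0 * 3.7 * 2.9
= 18.5 * 2.9
= 53.65 m/min

53.65


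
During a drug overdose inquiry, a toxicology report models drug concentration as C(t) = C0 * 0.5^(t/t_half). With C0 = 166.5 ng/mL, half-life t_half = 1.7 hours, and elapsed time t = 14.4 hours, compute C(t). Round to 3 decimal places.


Drug concentration decay:
Number of half-lives = t / t_half = 14.4 / 1.7 = 8.470588
Decay factor = 0.5^8.470588 = 0.00281903
C(t) = 166.5 * 0.00281903 = 0.469 ng/mL

0.469


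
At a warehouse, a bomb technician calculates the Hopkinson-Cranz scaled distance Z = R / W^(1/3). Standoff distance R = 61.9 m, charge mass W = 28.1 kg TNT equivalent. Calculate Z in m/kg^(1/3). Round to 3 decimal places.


Scaled distance calculation:
W^(1/3) = 28.1^(1/3) = 3.0402
Z = R / W^(1/3) = 61.9 / 3.0402
Z = 20.361 m/kg^(1/3)

20.361


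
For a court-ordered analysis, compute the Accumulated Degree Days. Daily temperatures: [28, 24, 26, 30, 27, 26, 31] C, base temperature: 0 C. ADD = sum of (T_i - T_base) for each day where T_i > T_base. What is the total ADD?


Computing ADD day by day:
Day 1: max(0, 28 - 0) = 28
Day 2: max(0, 24 - 0) = 24
Day 3: max(0, 26 - 0) = 26
Day 4: max(0, 30 - 0) = 30
Day 5: max(0, 27 - 0) = 27
Day 6: max(0, 26 - 0) = 26
Day 7: max(0, 31 - 0) = 31
Total ADD = 192

192


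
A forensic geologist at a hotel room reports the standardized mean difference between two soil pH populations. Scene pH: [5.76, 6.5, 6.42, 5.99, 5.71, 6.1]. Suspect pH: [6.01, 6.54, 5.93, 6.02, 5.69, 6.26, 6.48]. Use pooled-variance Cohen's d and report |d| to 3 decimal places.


Pooled-variance Cohen's d for soil pH comparison:
Scene mean = 36.48 / 6 = 6.08
Suspect mean = 42.93 / 7 = 6.132857
Scene sample variance s_s^2 = 0.10796
Suspect sample variance s_c^2 = 0.09459
Pooled variance = ((n_s-1)*s_s^2 + (n_c-1)*s_c^2) / (n_s + n_c - 2) = 0.100668
Pooled SD = sqrt(0.100668) = 0.317282
Mean difference = -0.052857
|d| = |-0.052857| / 0.317282 = 0.167

0.167


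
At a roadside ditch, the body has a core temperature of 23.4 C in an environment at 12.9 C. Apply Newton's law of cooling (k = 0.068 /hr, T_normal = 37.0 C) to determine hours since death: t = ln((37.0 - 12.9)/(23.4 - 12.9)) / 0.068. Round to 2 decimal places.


Using Newton's law of cooling:
t = ln((T_normal - T_ambient) / (T_body - T_ambient)) / k
T_normal - T_ambient = 24.1
T_body - T_ambient = 10.5
Ratio = 2.295238
ln(ratio) = 0.830837
t = 0.830837 / 0.068 = 12.22 hours

12.22


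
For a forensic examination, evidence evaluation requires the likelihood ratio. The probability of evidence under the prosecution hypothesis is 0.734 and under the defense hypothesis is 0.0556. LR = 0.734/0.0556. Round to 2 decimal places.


Likelihood ratio calculation:
LR = P(E|Hp) / P(E|Hd)
LR = 0.734 / 0.0556
LR = 13.20

13.20


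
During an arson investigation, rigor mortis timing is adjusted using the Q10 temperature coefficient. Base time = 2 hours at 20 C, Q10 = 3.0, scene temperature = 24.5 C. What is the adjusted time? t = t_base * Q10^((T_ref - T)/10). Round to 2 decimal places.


Rigor mortis time adjustment:
Exponent = (T_ref - T_actual) / 10 = (20 - 24.5) / 10 = -0.45
Q10 factor = 3.0^-0.45 = 0.60995
t_adjusted = 2 * 0.60995 = 1.22 hours

1.22


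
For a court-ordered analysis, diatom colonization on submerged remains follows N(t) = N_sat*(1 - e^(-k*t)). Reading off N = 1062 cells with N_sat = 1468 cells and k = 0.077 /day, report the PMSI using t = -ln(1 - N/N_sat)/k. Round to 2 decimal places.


PMSI from diatom colonization curve:
N / N_sat = 1062 / 1468 = 0.723433
1 - N/N_sat = 0.276567
ln(1 - N/N_sat) = -1.285302
t = -ln(1 - N/N_sat) / k = -(-1.285302) / 0.077 = 16.69 days

16.69


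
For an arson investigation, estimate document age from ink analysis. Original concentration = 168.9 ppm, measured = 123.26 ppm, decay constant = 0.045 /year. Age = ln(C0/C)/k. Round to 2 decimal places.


Document age estimation:
C0/C = 168.9 / 123.26 = 1.370274
ln(C0/C) = 0.315011
t = 0.315011 / 0.045 = 7.00 years

7.00


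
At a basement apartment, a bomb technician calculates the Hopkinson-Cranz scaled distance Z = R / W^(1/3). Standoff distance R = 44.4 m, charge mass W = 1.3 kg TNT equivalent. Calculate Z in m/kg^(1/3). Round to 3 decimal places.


Scaled distance calculation:
W^(1/3) = 1.3^(1/3) = 1.091393
Z = R / W^(1/3) = 44.4 / 1.091393
Z = 40.682 m/kg^(1/3)

40.682


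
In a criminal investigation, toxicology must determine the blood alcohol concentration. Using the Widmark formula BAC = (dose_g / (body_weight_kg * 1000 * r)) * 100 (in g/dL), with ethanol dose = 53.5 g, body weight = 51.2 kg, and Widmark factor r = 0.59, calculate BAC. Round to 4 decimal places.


Applying the Widmark formula:
BAC = (dose_g / (body_wt * 1000 * r)) * 100
Denominator = 51.2 * 1000 * 0.59 = 30208
BAC = (53.5 / 30208) * 100
BAC = 0.1771 g/dL

0.1771


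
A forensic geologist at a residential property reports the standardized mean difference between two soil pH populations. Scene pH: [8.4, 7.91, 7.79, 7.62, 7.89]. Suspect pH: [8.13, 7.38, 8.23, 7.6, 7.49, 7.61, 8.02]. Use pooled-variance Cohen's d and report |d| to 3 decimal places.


Pooled-variance Cohen's d for soil pH comparison:
Scene mean = 39.61 / 5 = 7.922
Suspect mean = 54.46 / 7 = 7.78
Scene sample variance s_s^2 = 0.08457
Suspect sample variance s_c^2 = 0.114667
Pooled variance = ((n_s-1)*s_s^2 + (n_c-1)*s_c^2) / (n_s + n_c - 2) = 0.102628
Pooled SD = sqrt(0.102628) = 0.320356
Mean difference = 0.142
|d| = |0.142| / 0.320356 = 0.443

0.443


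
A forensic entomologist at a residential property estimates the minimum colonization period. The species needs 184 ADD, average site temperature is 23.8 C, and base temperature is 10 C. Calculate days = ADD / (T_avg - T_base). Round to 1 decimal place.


Insect development time:
Effective temperature = avg_temp - T_base = 23.8 - 10 = 13.8 C
Days = ADD / effective_temp = 184 / 13.8 = 13.3 days

13.3


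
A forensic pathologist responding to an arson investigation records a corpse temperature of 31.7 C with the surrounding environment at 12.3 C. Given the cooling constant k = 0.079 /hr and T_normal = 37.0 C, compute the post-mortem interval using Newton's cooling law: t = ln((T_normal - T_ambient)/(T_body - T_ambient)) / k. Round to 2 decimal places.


Using Newton's law of cooling:
t = ln((T_normal - T_ambient) / (T_body - T_ambient)) / k
T_normal - T_ambient = 24.7
T_body - T_ambient = 19.4
Ratio = 1.273196
ln(ratio) = 0.24153
t = 0.24153 / 0.079 = 3.06 hours

3.06


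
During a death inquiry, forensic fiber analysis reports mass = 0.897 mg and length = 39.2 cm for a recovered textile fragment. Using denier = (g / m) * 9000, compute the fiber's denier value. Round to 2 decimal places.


Denier calculation:
Mass in grams = 0.897 mg / 1000 = 0.000897 g
Length in meters = 39.2 cm / 100 = 0.392 m
Linear density = mass / length = 0.000897 / 0.392 = 0.00228827 g/m
Denier = (g/m) * 9000 = 0.00228827 * 9000 = 20.59

20.59


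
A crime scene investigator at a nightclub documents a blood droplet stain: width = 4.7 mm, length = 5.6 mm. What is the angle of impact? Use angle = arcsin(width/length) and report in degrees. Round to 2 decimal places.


Blood spatter impact angle calculation:
width / length = 4.7 / 5.6 = 0.839286
angle = arcsin(0.839286)
angle = 57.06 degrees

57.06


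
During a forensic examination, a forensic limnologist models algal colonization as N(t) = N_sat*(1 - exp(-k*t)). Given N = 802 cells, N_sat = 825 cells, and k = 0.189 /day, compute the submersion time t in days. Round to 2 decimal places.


PMSI from diatom colonization curve:
N / N_sat = 802 / 825 = 0.972121
1 - N/N_sat = 0.027879
ln(1 - N/N_sat) = -3.579882
t = -ln(1 - N/N_sat) / k = -(-3.579882) / 0.189 = 18.94 days

18.94


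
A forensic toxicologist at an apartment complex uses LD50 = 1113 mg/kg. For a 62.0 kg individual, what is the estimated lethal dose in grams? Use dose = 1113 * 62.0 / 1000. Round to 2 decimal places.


Lethal dose calculation:
Lethal dose = LD50 * body_weight / 1000
= 1113 * 62.0 / 1000
= 69006 / 1000
= 69.01 g

69.01


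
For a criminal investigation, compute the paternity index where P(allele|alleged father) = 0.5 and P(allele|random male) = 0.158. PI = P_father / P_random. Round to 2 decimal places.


Paternity Index calculation:
PI = P(allele|father) / P(allele|random)
PI = 0.5 / 0.158
PI = 3.16

3.16


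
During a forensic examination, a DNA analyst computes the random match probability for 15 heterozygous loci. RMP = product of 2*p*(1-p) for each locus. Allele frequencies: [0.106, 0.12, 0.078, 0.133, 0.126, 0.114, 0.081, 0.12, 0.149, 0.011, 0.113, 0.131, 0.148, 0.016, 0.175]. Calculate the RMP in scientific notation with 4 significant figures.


Computing RMP for 15 loci:
Locus 1: 2 * 0.106 * 0.894 = 0.189528
Locus 2: 2 * 0.12 * 0.88 = 0.2112
Locus 3: 2 * 0.078 * 0.922 = 0.143832
Locus 4: 2 * 0.133 * 0.867 = 0.230622
Locus 5: 2 * 0.126 * 0.874 = 0.220248
Locus 6: 2 * 0.114 * 0.886 = 0.202008
Locus 7: 2 * 0.081 * 0.919 = 0.148878
Locus 8: 2 * 0.12 * 0.88 = 0.2112
Locus 9: 2 * 0.149 * 0.851 = 0.253598
Locus 10: 2 * 0.011 * 0.989 = 0.021758
Locus 11: 2 * 0.113 * 0.887 = 0.200462
Locus 12: 2 * 0.131 * 0.869 = 0.227678
Locus 13: 2 * 0.148 * 0.852 = 0.252192
Locus 14: 2 * 0.016 * 0.984 = 0.031488
Locus 15: 2 * 0.175 * 0.825 = 0.28875
RMP = 1.073e-12

1.073e-12


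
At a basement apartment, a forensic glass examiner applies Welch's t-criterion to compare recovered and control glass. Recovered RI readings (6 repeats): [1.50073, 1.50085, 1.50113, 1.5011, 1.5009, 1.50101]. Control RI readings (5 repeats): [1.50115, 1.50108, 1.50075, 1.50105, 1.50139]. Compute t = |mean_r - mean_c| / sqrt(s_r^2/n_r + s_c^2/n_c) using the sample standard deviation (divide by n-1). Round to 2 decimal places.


Welch's t-criterion for glass RI comparison:
Recovered mean = sum / n_r = 9.00572 / 6 = 1.5009533
Control mean = sum / n_c = 7.50542 / 5 = 1.501084
Recovered sample variance s_r^2 = 2.38667e-08
Control sample variance s_c^2 = 5.268e-08
Welch SE (unpooled) = sqrt(s_r^2/n_r + s_c^2/n_c) = sqrt(3.97778e-09 + 1.0536e-08) = sqrt(1.45138e-08) = 0.000120473
|mean_r - mean_c| = 0.000130667
t = 0.000130667 / 0.000120473 = 1.08

1.08


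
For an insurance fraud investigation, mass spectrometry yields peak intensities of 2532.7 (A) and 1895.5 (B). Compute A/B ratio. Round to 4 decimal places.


Spectral peak ratio:
Peak A = 2532.7 counts
Peak B = 1895.5 counts
Ratio = 2532.7 / 1895.5 = 1.3362

1.3362


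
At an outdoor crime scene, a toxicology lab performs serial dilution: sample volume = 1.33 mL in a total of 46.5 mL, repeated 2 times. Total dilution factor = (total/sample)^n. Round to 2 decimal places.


Dilution factor calculation:
Single dilution = V_total / V_sample = 46.5 / 1.33 ≈ 34.962406
Number of dilutions = 2
Total DF = (46.5 / 1.33)^2 (full precision, rounded at the end) = 1222.37

1222.37


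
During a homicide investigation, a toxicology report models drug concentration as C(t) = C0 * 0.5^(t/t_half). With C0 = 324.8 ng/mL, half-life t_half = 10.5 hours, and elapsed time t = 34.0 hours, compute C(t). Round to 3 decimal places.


Drug concentration decay:
Number of half-lives = t / t_half = 34.0 / 10.5 = 3.238095
Decay factor = 0.5^3.238095 = 0.10598302
C(t) = 324.8 * 0.10598302 = 34.423 ng/mL

34.423


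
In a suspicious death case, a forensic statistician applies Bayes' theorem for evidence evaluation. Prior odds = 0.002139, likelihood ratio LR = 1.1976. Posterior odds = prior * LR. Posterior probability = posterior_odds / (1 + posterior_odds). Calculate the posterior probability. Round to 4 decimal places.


Bayesian evidence evaluation:
Posterior odds = prior_odds * LR = 0.002139 * 1.1976 = 0.002561666
Posterior probability = posterior_odds / (1 + posterior_odds)
= 0.002561666 / (1 + 0.002561666)
= 0.002561666 / 1.002561666
= 0.0026

0.0026


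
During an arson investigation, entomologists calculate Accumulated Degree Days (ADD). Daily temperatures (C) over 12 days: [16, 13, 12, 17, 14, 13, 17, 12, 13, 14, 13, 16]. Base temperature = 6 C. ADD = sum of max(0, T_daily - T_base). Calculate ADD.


Computing ADD day by day:
Day 1: max(0, 16 - 6) = 10
Day 2: max(0, 13 - 6) = 7
Day 3: max(0, 12 - 6) = 6
Day 4: max(0, 17 - 6) = 11
Day 5: max(0, 14 - 6) = 8
Day 6: max(0, 13 - 6) = 7
Day 7: max(0, 17 - 6) = 11
Day 8: max(0, 12 - 6) = 6
Day 9: max(0, 13 - 6) = 7
Day 10: max(0, 14 - 6) = 8
Day 11: max(0, 13 - 6) = 7
Day 12: max(0, 16 - 6) = 10
Total ADD = 98

98


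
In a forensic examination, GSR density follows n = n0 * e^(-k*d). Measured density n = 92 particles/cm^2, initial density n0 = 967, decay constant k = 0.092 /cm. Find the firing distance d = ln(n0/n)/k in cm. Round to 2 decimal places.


GSR distance calculation:
n0/n = 967 / 92 = 10.51087
ln(n0/n) = 2.35241
d = 2.35241 / 0.092 = 25.57 cm

25.57


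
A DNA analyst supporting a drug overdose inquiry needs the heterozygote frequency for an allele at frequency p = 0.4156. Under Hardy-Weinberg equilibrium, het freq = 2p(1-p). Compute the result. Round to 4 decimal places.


Hardy-Weinberg heterozygote frequency:
q = 1 - p = 1 - 0.4156 = 0.5844
2pq = 2 * 0.4156 * 0.5844 = 0.4858

0.4858


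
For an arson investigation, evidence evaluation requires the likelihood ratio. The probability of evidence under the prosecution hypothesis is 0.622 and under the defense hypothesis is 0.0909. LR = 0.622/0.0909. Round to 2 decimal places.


Likelihood ratio calculation:
LR = P(E|Hp) / P(E|Hd)
LR = 0.622 / 0.0909
LR = 6.84

6.84


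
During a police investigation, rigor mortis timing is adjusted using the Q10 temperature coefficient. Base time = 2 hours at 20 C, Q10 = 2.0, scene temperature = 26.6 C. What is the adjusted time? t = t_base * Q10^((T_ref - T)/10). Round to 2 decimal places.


Rigor mortis time adjustment:
Exponent = (T_ref - T_actual) / 10 = (20 - 26.6) / 10 = -0.66
Q10 factor = 2.0^-0.66 = 0.63288
t_adjusted = 2 * 0.63288 = 1.27 hours

1.27


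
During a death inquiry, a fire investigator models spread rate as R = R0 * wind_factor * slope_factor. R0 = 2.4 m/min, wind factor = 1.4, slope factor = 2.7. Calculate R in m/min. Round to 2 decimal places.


Fire spread rate calculation:
R = R0 * wind_factor * slope_factor
= 2.4 * 1.4 * 2.7
= 3.36 * 2.7
= 9.07 m/min

9.07


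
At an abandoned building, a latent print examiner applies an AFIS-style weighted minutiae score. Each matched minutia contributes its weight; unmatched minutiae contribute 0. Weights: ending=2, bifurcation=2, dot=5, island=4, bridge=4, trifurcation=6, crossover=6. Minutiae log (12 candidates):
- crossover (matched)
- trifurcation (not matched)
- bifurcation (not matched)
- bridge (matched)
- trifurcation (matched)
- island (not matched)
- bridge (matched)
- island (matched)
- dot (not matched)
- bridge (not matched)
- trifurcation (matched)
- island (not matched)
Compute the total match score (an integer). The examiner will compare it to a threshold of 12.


Weighted minutiae match score:
  crossover: matched, +6 (running total 6)
  trifurcation: not matched, +0
  bifurcation: not matched, +0
  bridge: matched, +4 (running total 10)
  trifurcation: matched, +6 (running total 16)
  island: not matched, +0
  bridge: matched, +4 (running total 20)
  island: matched, +4 (running total 24)
  dot: not matched, +0
  bridge: not matched, +0
  trifurcation: matched, +6 (running total 30)
  island: not matched, +0
Total score = 30
Threshold = 12; verdict = identification

30


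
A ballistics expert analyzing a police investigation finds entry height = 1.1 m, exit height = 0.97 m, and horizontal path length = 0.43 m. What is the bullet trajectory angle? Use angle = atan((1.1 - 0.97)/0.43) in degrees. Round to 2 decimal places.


Bullet trajectory angle:
Height difference = 1.1 - 0.97 = 0.13 m
angle = atan(0.13 / 0.43)
angle = atan(0.302326)
angle = 16.82 degrees

16.82


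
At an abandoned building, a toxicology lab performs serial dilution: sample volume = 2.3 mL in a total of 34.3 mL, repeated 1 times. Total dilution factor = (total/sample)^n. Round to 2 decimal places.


Dilution factor calculation:
Single dilution = V_total / V_sample = 34.3 / 2.3 ≈ 14.913043
Number of dilutions = 1
Total DF = (34.3 / 2.3)^1 (full precision, rounded at the end) = 14.91

14.91


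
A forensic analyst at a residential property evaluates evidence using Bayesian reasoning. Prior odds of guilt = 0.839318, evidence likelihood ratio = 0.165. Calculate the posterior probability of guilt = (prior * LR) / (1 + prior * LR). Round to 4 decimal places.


Bayesian evidence evaluation:
Posterior odds = prior_odds * LR = 0.839318 * 0.165 = 0.1384875
Posterior probability = posterior_odds / (1 + posterior_odds)
= 0.1384875 / (1 + 0.1384875)
= 0.1384875 / 1.1384875
= 0.1216

0.1216


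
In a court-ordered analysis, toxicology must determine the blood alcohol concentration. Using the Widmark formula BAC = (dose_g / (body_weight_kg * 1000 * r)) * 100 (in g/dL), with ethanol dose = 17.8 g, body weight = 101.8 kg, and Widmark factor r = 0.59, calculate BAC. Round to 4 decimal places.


Applying the Widmark formula:
BAC = (dose_g / (body_wt * 1000 * r)) * 100
Denominator = 101.8 * 1000 * 0.59 = 60062
BAC = (17.8 / 60062) * 100
BAC = 0.0296 g/dL

0.0296


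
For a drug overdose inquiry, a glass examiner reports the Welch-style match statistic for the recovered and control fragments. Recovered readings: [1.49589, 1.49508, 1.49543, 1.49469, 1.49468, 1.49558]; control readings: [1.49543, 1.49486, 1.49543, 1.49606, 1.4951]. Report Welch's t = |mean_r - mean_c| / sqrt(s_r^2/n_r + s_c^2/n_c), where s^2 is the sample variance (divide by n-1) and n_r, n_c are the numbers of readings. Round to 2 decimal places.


Welch's t-criterion for glass RI comparison:
Recovered mean = sum / n_r = 8.97135 / 6 = 1.495225
Control mean = sum / n_c = 7.47688 / 5 = 1.495376
Recovered sample variance s_r^2 = 2.4291e-07
Control sample variance s_c^2 = 2.0403e-07
Welch SE (unpooled) = sqrt(s_r^2/n_r + s_c^2/n_c) = sqrt(4.0485e-08 + 4.0806e-08) = sqrt(8.1291e-08) = 0.000285116
|mean_r - mean_c| = 0.000151
t = 0.000151 / 0.000285116 = 0.53

0.53


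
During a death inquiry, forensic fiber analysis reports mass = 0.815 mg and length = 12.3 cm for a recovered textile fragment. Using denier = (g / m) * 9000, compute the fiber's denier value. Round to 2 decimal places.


Denier calculation:
Mass in grams = 0.815 mg / 1000 = 0.000815 g
Length in meters = 12.3 cm / 100 = 0.123 m
Linear density = mass / length = 0.000815 / 0.123 = 0.00662602 g/m
Denier = (g/m) * 9000 = 0.00662602 * 9000 = 59.63

59.63


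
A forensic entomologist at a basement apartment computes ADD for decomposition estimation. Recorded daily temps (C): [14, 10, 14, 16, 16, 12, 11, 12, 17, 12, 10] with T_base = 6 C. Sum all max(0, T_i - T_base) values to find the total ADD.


Computing ADD day by day:
Day 1: max(0, 14 - 6) = 8
Day 2: max(0, 10 - 6) = 4
Day 3: max(0, 14 - 6) = 8
Day 4: max(0, 16 - 6) = 10
Day 5: max(0, 16 - 6) = 10
Day 6: max(0, 12 - 6) = 6
Day 7: max(0, 11 - 6) = 5
Day 8: max(0, 12 - 6) = 6
Day 9: max(0, 17 - 6) = 11
Day 10: max(0, 12 - 6) = 6
Day 11: max(0, 10 - 6) = 4
Total ADD = 78

78
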